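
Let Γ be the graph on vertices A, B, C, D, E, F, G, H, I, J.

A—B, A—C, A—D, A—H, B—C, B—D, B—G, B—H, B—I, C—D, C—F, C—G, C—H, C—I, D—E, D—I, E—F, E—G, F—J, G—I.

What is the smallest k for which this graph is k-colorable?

B, C, G, I are mutually adjacent (a clique of size 4), so at least 4 colors are needed.
A valid assignment using 4 colors: A=4, B=2, C=1, D=3, E=1, F=2, G=3, H=3, I=4, J=1. Each edge has distinct colors on its endpoints.

4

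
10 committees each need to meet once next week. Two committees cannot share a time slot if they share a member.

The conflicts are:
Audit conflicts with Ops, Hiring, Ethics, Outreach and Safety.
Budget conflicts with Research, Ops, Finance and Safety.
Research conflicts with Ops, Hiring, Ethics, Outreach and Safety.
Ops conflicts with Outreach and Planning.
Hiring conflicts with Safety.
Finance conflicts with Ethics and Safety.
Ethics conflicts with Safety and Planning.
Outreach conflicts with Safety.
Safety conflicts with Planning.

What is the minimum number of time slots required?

Research, Outreach, Safety pairwise conflict, so at least 3 time slots are needed.
Using 3 time slots: Audit=2, Budget=3, Research=2, Ops=1, Hiring=3, Finance=2, Ethics=3, Outreach=3, Safety=1, Planning=2. No two conflicting committees share a time slot.

3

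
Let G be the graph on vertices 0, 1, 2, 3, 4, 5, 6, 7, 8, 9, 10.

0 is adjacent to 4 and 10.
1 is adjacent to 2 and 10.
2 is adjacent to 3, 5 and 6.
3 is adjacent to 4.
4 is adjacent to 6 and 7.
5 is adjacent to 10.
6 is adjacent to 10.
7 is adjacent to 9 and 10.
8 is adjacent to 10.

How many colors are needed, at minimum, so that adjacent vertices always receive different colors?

2

2 and 5 are adjacent, so at least 2 colors are needed.
2 colors suffice: color red → {2, 4, 9, 10}; color blue → {0, 1, 3, 5, 6, 7, 8}. No two adjacent vertices share a color.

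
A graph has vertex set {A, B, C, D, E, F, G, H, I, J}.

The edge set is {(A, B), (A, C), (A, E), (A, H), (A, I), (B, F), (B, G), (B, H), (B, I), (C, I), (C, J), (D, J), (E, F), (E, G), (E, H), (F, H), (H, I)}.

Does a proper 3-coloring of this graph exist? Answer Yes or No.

No

A, B, H, I are mutually adjacent (a clique of size 4), so at least 4 colors are needed.
So 3 colors are not enough.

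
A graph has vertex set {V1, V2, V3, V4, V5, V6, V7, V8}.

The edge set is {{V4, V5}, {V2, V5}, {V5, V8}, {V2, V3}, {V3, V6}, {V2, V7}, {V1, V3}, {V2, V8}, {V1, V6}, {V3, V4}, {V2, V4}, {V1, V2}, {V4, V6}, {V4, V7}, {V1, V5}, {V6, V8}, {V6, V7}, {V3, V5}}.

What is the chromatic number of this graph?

V2, V3, V4, V5 form a clique, so at least 4 colors are needed.
4 colors suffice: color 1 → {V2, V6}; color 2 → {V1, V4, V8}; color 3 → {V3, V7}; color 4 → {V5}. No two adjacent vertices share a color.

4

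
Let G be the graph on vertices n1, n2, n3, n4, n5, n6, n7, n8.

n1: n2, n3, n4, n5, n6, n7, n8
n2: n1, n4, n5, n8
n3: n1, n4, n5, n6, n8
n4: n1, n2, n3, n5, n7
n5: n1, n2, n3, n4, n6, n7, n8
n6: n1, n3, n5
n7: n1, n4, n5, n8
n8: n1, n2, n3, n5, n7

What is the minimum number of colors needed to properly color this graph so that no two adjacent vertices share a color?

n1, n3, n5, n6 are mutually adjacent (a clique of size 4), so at least 4 colors are needed.
A valid assignment using 4 colors: n1=B, n2=Y, n3=Y, n4=G, n5=R, n6=G, n7=Y, n8=G. Each edge has distinct colors on its endpoints.

4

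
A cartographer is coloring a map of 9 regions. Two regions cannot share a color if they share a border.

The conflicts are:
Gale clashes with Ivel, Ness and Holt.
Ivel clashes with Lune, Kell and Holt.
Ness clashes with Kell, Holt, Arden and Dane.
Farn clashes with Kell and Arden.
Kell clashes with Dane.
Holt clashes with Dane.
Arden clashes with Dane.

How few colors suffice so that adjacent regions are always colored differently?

3

Gale, Ness, Holt pairwise conflict, so at least 3 colors are needed.
3 colors suffice: color 1 → {Ivel, Ness, Farn}; color 2 → {Lune, Kell, Holt, Arden}; color 3 → {Gale, Dane}. No two conflicting regions share a color.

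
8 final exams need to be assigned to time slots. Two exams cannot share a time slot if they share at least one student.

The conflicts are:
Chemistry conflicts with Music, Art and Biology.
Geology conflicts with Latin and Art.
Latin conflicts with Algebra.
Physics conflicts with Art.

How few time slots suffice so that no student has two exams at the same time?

Chemistry and Art conflict, so at least 2 time slots are needed.
2 time slots suffice: time slot 1 → {Latin, Music, Art, Biology}; time slot 2 → {Chemistry, Geology, Physics, Algebra}. No two conflicting exams share a time slot.

2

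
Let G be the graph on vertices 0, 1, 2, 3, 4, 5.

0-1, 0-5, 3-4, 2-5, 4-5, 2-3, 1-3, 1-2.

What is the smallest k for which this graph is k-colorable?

1, 2, 3 are pairwise adjacent, so at least 3 colors are needed.
A valid assignment using 3 colors: 0=green, 1=blue, 2=green, 3=red, 4=blue, 5=red. Every edge joins two different colors.

3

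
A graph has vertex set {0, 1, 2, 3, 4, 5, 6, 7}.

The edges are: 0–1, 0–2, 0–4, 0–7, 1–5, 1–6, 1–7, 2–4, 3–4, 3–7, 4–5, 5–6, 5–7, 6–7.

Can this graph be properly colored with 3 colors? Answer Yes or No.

1, 5, 6, 7 form a clique, so at least 4 colors are needed.
So 3 colors are not enough.

No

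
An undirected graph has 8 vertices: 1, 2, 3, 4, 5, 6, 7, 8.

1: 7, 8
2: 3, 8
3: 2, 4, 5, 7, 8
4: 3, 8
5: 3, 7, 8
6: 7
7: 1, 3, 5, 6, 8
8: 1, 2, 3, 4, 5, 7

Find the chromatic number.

4

3, 5, 7, 8 form a clique, so at least 4 colors are needed.
4 colors suffice: color red → {6, 8}; color blue → {2, 4, 7}; color green → {1, 3}; color yellow → {5}. Each edge has distinct colors on its endpoints.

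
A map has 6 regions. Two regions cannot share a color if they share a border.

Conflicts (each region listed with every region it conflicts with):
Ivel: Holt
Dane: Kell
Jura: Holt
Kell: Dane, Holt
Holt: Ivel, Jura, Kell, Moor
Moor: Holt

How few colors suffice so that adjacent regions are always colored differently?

Jura and Holt conflict, so at least 2 colors are needed.
2 colors suffice: color 1 → {Dane, Holt}; color 2 → {Ivel, Jura, Kell, Moor}. Each listed conflict is separated.

2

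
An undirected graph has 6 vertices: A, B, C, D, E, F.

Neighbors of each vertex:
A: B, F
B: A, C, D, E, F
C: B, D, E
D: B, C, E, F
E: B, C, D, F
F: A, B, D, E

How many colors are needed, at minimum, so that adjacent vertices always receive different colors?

B, C, D, E form a clique, so at least 4 colors are needed.
4 colors suffice: color 1 → {B}; color 2 → {C, F}; color 3 → {A, E}; color 4 → {D}. Every edge joins two different colors.

4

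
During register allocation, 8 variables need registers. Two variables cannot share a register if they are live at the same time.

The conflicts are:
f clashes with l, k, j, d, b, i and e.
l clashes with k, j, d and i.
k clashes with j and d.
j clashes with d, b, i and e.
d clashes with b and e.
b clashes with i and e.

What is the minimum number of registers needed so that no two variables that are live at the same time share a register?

5

f, l, k, j, d pairwise conflict, so at least 5 registers are needed.
5 registers suffice: register 1 → {f}; register 2 → {j}; register 3 → {d, i}; register 4 → {l, b}; register 5 → {k, e}. Each listed conflict is separated.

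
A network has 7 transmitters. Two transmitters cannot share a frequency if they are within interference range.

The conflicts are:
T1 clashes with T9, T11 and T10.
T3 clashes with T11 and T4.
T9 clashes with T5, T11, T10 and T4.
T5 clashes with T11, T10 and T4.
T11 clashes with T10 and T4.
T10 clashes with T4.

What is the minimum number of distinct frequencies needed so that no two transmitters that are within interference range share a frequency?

T9, T5, T11, T10, T4 pairwise conflict, so at least 5 frequencies are needed.
5 frequencies suffice: frequency 1 → {T11}; frequency 2 → {T3, T9}; frequency 3 → {T1, T4}; frequency 4 → {T10}; frequency 5 → {T5}. Every pair that conflicts lands in different frequencies.

5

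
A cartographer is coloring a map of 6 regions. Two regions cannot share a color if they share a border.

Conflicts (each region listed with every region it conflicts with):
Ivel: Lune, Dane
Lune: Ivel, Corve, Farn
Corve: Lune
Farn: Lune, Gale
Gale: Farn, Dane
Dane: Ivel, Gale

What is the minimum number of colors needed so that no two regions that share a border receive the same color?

The cycle Dane-Gale-Farn-Lune-Ivel-Dane has odd length 5, so it cannot be 2-colored; at least 3 colors are needed.
3 colors suffice: color 1 → {Lune, Dane}; color 2 → {Ivel, Corve, Farn}; color 3 → {Gale}. Each listed conflict is separated.

3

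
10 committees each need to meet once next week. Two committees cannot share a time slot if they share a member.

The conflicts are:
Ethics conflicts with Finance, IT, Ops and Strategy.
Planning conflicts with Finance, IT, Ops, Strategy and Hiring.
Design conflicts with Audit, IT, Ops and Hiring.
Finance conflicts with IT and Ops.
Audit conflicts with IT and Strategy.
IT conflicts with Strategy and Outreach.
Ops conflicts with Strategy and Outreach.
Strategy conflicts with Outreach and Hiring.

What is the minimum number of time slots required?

Planning, IT, Strategy are mutually in conflict, so at least 3 time slots are needed.
3 time slots suffice: Ethics=3, Planning=3, Design=2, Finance=2, Audit=3, IT=1, Ops=1, Strategy=2, Outreach=3, Hiring=1. No two conflicting committees share a time slot.

3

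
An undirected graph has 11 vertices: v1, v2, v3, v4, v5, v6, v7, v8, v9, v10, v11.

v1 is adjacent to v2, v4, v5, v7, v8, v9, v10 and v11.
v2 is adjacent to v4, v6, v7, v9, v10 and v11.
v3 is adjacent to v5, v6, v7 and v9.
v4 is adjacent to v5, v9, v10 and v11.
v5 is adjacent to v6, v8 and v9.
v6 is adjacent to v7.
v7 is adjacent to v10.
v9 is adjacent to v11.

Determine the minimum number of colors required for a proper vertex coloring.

5

v1, v2, v4, v9, v11 form a clique, so at least 5 colors are needed.
5 colors suffice: color red → {v1, v3}; color blue → {v2, v5}; color green → {v7, v8, v9}; color yellow → {v4, v6}; color purple → {v10, v11}. Each edge has distinct colors on its endpoints.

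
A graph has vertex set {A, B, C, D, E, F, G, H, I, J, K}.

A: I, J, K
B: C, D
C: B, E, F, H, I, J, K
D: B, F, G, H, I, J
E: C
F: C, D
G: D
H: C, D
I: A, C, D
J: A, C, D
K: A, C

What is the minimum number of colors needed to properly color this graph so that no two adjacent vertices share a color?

2

D and J are adjacent, so at least 2 colors are needed.
A valid assignment using 2 colors: A=red, B=blue, C=red, D=red, E=blue, F=blue, G=blue, H=blue, I=blue, J=blue, K=blue. Each edge has distinct colors on its endpoints.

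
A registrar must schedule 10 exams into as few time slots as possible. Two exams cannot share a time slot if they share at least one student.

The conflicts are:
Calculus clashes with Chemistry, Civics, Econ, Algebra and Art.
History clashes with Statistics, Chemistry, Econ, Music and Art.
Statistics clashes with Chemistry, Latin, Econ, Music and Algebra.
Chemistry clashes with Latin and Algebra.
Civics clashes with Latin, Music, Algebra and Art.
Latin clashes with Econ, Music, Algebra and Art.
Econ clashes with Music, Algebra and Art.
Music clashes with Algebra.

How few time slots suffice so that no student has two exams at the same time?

Statistics, Latin, Econ, Music, Algebra pairwise conflict, so at least 5 time slots are needed.
Using 5 time slots: Calculus=3, History=2, Statistics=5, Chemistry=1, Civics=1, Latin=3, Econ=1, Music=4, Algebra=2, Art=4. Each listed conflict is separated.

5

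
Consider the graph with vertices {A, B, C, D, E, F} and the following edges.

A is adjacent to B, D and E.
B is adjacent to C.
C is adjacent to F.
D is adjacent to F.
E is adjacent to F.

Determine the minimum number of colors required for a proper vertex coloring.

3

The cycle C-F-D-A-B-C has odd length 5, so it cannot be 2-colored; at least 3 colors are needed.
3 colors suffice: color 1 → {A, F}; color 2 → {B, D, E}; color 3 → {C}. No two adjacent vertices share a color.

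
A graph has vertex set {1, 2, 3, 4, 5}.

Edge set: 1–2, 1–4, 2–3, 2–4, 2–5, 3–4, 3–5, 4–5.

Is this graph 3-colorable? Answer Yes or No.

No

2, 3, 4, 5 are pairwise adjacent (a clique of size 4), so at least 4 colors are needed.
So 3 colors are not enough.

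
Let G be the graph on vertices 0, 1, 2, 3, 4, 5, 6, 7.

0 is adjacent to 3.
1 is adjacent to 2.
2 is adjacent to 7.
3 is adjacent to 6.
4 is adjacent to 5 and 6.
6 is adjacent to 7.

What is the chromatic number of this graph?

3 and 6 are adjacent, so at least 2 colors are needed.
One proper 2-coloring: 0=red, 1=blue, 2=red, 3=blue, 4=blue, 5=red, 6=red, 7=blue. No two adjacent vertices share a color.

2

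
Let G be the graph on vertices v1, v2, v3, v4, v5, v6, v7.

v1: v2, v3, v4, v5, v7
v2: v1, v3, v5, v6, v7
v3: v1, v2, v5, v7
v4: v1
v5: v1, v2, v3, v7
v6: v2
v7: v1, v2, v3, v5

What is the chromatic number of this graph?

v1, v2, v3, v5, v7 are pairwise adjacent (a clique of size 5), so at least 5 colors are needed.
One proper 5-coloring: v1=2, v2=1, v3=3, v4=1, v5=5, v6=2, v7=4. No two adjacent vertices share a color.

5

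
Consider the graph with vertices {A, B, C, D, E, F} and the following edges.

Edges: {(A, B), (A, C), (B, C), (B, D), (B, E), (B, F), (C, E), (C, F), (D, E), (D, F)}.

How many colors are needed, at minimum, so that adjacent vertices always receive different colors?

3

A, B, C are pairwise adjacent, so at least 3 colors are needed.
3 colors suffice: color red → {B}; color blue → {C, D}; color green → {A, E, F}. Each edge has distinct colors on its endpoints.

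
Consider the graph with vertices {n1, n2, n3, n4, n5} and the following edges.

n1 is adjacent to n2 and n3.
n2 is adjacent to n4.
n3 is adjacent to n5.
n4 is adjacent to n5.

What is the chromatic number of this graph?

The cycle n1-n2-n4-n5-n3-n1 has odd length 5, so it cannot be 2-colored; at least 3 colors are needed.
A valid assignment using 3 colors: n1=3, n2=2, n3=1, n4=1, n5=2. No two adjacent vertices share a color.

3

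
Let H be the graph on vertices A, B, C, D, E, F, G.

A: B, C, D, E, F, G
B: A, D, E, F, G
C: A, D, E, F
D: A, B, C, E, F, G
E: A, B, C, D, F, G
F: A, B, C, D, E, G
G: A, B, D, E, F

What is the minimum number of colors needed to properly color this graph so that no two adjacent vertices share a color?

A, B, D, E, F, G are mutually adjacent (a clique of size 6), so at least 6 colors are needed.
A valid assignment using 6 colors: A=1, B=5, C=5, D=3, E=2, F=4, G=6. Every edge joins two different colors.

6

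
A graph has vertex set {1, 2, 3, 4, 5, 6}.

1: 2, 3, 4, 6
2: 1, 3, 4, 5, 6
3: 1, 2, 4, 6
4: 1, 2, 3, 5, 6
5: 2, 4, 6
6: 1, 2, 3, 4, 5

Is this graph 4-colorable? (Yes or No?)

No

1, 2, 3, 4, 6 are pairwise adjacent (a clique of size 5), so at least 5 colors are needed.
So 4 colors are not enough.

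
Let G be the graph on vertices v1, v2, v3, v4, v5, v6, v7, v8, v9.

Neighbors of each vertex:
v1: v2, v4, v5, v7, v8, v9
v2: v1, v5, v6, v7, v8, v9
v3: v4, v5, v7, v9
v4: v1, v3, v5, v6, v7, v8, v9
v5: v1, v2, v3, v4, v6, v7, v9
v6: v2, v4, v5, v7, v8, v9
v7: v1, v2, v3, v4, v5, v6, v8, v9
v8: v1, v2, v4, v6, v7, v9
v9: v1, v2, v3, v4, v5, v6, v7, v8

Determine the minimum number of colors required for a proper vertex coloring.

5

v1, v2, v5, v7, v9 form a clique, so at least 5 colors are needed.
A valid assignment using 5 colors: v1=5, v2=4, v3=5, v4=4, v5=3, v6=5, v7=1, v8=3, v9=2. Every edge joins two different colors.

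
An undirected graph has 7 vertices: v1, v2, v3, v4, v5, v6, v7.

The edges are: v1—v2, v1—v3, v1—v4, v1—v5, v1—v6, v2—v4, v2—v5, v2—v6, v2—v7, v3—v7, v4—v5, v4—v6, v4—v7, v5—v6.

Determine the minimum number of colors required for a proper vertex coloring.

v1, v2, v4, v5, v6 are pairwise adjacent (a clique of size 5), so at least 5 colors are needed.
One proper 5-coloring: v1=1, v2=2, v3=2, v4=3, v5=5, v6=4, v7=1. No two adjacent vertices share a color.

5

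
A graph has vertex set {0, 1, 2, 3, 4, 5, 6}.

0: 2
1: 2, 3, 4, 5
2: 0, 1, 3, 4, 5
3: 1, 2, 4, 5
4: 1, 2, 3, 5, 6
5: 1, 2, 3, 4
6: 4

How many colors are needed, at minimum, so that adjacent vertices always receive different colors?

1, 2, 3, 4, 5 are pairwise adjacent (a clique of size 5), so at least 5 colors are needed.
5 colors suffice: color red → {0, 4}; color blue → {2, 6}; color green → {5}; color yellow → {1}; color purple → {3}. Every edge joins two different colors.

5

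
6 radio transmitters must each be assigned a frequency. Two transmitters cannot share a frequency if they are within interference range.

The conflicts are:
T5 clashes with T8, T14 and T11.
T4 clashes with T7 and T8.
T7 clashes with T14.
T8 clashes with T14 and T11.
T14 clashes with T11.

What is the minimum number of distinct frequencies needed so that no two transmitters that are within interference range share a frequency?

4

T5, T8, T14, T11 all conflict with each other, so at least 4 frequencies are needed.
4 frequencies suffice: T5=4, T4=1, T7=2, T8=2, T14=1, T11=3. Every pair that conflicts lands in different frequencies.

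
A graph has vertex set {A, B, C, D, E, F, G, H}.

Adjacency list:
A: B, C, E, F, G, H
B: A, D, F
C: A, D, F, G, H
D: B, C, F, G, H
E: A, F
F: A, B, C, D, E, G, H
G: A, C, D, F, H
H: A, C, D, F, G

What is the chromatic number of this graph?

A, C, F, G, H form a clique, so at least 5 colors are needed.
5 colors suffice: color 1 → {F}; color 2 → {A, D}; color 3 → {B, C, E}; color 4 → {H}; color 5 → {G}. Every edge joins two different colors.

5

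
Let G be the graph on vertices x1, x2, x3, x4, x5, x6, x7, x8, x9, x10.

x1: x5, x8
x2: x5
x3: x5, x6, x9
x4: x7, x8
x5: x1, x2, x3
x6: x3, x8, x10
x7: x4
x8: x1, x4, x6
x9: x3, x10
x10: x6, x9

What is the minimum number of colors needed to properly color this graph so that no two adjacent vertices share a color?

3

The cycle x5-x1-x8-x6-x3-x5 has odd length 5, so it cannot be 2-colored; at least 3 colors are needed.
3 colors suffice: color 1 → {x4, x5, x6, x9}; color 2 → {x2, x3, x7, x8, x10}; color 3 → {x1}. No two adjacent vertices share a color.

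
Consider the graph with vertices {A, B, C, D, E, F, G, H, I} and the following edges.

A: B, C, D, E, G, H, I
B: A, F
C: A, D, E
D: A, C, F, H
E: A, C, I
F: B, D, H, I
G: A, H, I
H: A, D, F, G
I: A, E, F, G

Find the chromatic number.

3

A, C, E are pairwise adjacent, so at least 3 colors are needed.
A valid assignment using 3 colors: A=red, B=blue, C=blue, D=green, E=green, F=red, G=green, H=blue, I=blue. Every edge joins two different colors.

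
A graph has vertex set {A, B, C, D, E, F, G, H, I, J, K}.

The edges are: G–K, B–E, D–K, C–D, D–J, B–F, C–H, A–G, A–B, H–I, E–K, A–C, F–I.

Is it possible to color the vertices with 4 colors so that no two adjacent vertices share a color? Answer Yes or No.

Yes

The chromatic number is 3. The cycle A-C-D-K-G-A has odd length 5, so it cannot be 2-colored; at least 3 colors are needed.
3 colors suffice: color red → {B, C, I, J, K}; color blue → {A, D, E, F, H}; color green → {G}.
Since 4 ≥ 3, a proper 4-coloring certainly exists.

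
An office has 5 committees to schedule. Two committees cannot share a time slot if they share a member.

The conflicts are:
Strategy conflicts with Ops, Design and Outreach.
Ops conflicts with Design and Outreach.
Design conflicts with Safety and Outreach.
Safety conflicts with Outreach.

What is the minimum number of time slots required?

4

Strategy, Ops, Design, Outreach pairwise conflict, so at least 4 time slots are needed.
4 time slots suffice: time slot 1 → {Design}; time slot 2 → {Outreach}; time slot 3 → {Strategy, Safety}; time slot 4 → {Ops}. Every pair that conflicts lands in different time slots.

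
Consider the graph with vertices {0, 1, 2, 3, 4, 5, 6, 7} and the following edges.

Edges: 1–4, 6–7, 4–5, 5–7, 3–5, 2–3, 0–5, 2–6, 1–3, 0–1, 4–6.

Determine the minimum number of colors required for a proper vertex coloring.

3

The cycle 3-5-4-6-2-3 has odd length 5, so it cannot be 2-colored; at least 3 colors are needed.
3 colors suffice: 0=blue, 1=red, 2=green, 3=blue, 4=blue, 5=red, 6=red, 7=blue. Each edge has distinct colors on its endpoints.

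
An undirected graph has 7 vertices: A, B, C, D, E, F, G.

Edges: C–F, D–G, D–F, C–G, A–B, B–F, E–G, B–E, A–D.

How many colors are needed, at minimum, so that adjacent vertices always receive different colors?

3

The cycle B-F-D-G-E-B has odd length 5, so it cannot be 2-colored; at least 3 colors are needed.
3 colors suffice: color red → {B, C, D}; color blue → {A, F, G}; color green → {E}. Every edge joins two different colors.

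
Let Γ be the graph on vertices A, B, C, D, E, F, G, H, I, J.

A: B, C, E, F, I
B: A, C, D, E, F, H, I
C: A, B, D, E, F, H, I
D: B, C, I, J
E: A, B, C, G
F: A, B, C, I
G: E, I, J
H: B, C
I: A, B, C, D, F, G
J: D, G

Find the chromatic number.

5

A, B, C, F, I form a clique, so at least 5 colors are needed.
5 colors suffice: color 1 → {C, G}; color 2 → {B, J}; color 3 → {E, H, I}; color 4 → {A, D}; color 5 → {F}. Each edge has distinct colors on its endpoints.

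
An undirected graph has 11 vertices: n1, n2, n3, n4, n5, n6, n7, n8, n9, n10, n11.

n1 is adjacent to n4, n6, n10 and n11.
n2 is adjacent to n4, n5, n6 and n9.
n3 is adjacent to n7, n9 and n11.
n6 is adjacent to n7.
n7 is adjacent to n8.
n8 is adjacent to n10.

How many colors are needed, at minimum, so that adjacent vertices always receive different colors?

The cycle n8-n10-n1-n6-n7-n8 has odd length 5, so it cannot be 2-colored; at least 3 colors are needed.
3 colors suffice: color red → {n1, n2, n7}; color blue → {n3, n4, n5, n6, n10}; color green → {n8, n9, n11}. Every edge joins two different colors.

3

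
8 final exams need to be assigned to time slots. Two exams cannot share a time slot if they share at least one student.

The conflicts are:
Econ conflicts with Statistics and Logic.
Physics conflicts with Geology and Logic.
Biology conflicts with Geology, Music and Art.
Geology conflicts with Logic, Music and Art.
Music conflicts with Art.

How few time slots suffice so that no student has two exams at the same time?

4

Biology, Geology, Music, Art pairwise conflict, so at least 4 time slots are needed.
4 time slots suffice: time slot 1 → {Econ, Geology}; time slot 2 → {Statistics, Logic, Art}; time slot 3 → {Physics, Music}; time slot 4 → {Biology}. No two conflicting exams share a time slot.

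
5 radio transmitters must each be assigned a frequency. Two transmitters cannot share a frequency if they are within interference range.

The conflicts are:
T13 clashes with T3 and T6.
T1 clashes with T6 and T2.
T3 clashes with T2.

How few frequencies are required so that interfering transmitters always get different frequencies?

3

The cycle T1-T2-T3-T13-T6-T1 has odd length 5, so it cannot be 2-colored; at least 3 frequencies are needed.
3 frequencies suffice: frequency 1 → {T3, T6}; frequency 2 → {T13, T1}; frequency 3 → {T2}. Each listed conflict is separated.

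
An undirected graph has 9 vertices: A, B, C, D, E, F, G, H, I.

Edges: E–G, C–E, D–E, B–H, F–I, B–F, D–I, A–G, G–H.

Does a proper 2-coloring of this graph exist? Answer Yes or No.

The cycle I-F-B-H-G-E-D-I has odd length 7, so it cannot be 2-colored; at least 3 colors are needed.
So 2 colors are not enough.

No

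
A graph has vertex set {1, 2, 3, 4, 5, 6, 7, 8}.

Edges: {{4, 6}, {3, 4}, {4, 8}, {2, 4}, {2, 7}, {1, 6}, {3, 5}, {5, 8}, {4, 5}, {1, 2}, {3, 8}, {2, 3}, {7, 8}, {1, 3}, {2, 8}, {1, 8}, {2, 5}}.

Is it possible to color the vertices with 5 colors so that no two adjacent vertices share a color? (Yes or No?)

Yes

The chromatic number is 5. 2, 3, 4, 5, 8 are mutually adjacent (a clique of size 5), so at least 5 colors are needed.
A valid assignment using 5 colors: 1=yellow, 2=blue, 3=green, 4=yellow, 5=purple, 6=red, 7=green, 8=red.
That is already a proper 5-coloring.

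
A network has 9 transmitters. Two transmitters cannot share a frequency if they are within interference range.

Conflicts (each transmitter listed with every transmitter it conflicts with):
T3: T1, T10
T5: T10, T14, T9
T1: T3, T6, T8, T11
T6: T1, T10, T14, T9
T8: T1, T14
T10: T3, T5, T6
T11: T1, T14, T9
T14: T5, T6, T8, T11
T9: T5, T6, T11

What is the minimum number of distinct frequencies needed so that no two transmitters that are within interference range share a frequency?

T5 and T9 conflict, so at least 2 frequencies are needed.
2 frequencies suffice: T3=1, T5=1, T1=2, T6=1, T8=1, T10=2, T11=1, T14=2, T9=2. No two conflicting transmitters share a frequency.

2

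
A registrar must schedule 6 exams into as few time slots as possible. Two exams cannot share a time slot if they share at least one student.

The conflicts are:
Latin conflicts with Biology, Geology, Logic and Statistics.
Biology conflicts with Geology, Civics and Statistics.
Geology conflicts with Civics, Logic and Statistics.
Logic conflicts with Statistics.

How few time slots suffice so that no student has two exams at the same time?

4

Latin, Biology, Geology, Statistics pairwise conflict, so at least 4 time slots are needed.
4 time slots suffice: Latin=3, Biology=2, Geology=1, Civics=3, Logic=2, Statistics=4. Each listed conflict is separated.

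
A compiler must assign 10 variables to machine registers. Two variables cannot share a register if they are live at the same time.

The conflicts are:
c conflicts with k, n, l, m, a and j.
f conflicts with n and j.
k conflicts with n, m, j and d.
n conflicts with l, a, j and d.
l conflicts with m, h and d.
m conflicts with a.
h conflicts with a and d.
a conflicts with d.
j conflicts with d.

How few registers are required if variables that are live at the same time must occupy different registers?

4

k, n, j, d pairwise conflict, so at least 4 registers are needed.
4 registers suffice: register 1 → {n, m, h}; register 2 → {c, f, d}; register 3 → {k, l, a}; register 4 → {j}. Each listed conflict is separated.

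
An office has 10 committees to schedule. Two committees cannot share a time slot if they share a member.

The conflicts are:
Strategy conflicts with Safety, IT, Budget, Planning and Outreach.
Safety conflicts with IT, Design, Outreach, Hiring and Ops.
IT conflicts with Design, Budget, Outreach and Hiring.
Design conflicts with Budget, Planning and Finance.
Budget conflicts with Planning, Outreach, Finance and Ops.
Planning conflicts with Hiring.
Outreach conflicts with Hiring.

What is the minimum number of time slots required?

Strategy, IT, Budget, Outreach are mutually in conflict, so at least 4 time slots are needed.
4 time slots suffice: time slot 1 → {Safety, Budget}; time slot 2 → {IT, Planning, Finance, Ops}; time slot 3 → {Design, Outreach}; time slot 4 → {Strategy, Hiring}. No two conflicting committees share a time slot.

4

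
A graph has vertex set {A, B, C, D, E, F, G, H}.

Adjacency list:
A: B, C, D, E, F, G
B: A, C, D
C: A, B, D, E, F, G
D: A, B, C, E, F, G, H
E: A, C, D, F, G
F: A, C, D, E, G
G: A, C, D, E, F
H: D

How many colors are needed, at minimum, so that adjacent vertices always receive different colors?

6

A, C, D, E, F, G are mutually adjacent (a clique of size 6), so at least 6 colors are needed.
6 colors suffice: color 1 → {D}; color 2 → {C, H}; color 3 → {A}; color 4 → {B, E}; color 5 → {F}; color 6 → {G}. Every edge joins two different colors.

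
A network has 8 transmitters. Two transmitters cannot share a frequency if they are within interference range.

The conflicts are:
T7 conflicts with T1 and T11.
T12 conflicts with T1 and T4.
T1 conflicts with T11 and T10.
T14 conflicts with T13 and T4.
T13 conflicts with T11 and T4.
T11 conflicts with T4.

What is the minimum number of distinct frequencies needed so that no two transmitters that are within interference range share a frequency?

3

T7, T1, T11 are mutually in conflict, so at least 3 frequencies are needed.
3 frequencies suffice: frequency 1 → {T1, T4}; frequency 2 → {T12, T14, T11, T10}; frequency 3 → {T7, T13}. Each listed conflict is separated.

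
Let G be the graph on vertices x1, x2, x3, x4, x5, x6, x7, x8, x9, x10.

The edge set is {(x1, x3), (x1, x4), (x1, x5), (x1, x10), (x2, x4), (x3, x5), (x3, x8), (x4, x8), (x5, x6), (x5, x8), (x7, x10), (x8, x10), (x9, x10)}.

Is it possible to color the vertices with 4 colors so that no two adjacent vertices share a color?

The chromatic number is 3. x3, x5, x8 are mutually adjacent, so at least 3 colors are needed.
3 colors suffice: color 1 → {x1, x2, x6, x7, x8, x9}; color 2 → {x4, x5, x10}; color 3 → {x3}.
Since 4 ≥ 3, a proper 4-coloring certainly exists.

Yes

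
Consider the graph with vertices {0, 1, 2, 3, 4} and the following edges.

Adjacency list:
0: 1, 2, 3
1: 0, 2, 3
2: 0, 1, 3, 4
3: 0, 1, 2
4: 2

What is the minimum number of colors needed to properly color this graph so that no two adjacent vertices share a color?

4

0, 1, 2, 3 form a clique, so at least 4 colors are needed.
4 colors suffice: color a → {2}; color b → {0, 4}; color c → {3}; color d → {1}. No two adjacent vertices share a color.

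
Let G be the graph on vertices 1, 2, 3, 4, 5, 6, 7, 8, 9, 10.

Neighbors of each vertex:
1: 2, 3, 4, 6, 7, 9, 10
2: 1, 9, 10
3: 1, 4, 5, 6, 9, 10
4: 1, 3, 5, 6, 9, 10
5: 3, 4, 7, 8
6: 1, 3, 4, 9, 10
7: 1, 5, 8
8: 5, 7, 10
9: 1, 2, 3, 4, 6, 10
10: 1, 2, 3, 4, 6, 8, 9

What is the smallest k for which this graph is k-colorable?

1, 3, 4, 6, 9, 10 form a clique, so at least 6 colors are needed.
One proper 6-coloring: 1=blue, 2=green, 3=green, 4=purple, 5=red, 6=orange, 7=green, 8=blue, 9=yellow, 10=red. Every edge joins two different colors.

6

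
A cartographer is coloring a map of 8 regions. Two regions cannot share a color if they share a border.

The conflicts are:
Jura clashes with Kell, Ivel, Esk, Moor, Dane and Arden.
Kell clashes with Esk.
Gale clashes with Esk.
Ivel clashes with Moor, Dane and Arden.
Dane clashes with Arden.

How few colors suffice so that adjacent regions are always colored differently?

4

Jura, Ivel, Dane, Arden pairwise conflict, so at least 4 colors are needed.
4 colors suffice: color 1 → {Jura, Gale}; color 2 → {Ivel, Esk}; color 3 → {Kell, Moor, Arden}; color 4 → {Dane}. Every pair that conflicts lands in different colors.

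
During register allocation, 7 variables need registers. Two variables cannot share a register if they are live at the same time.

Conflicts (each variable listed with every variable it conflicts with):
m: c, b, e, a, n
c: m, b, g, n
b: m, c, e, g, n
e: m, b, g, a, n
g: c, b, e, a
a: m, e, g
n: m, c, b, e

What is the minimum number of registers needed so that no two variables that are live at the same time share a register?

4

m, c, b, n are mutually in conflict, so at least 4 registers are needed.
4 registers suffice: register 1 → {b, a}; register 2 → {c, e}; register 3 → {m, g}; register 4 → {n}. No two conflicting variables share a register.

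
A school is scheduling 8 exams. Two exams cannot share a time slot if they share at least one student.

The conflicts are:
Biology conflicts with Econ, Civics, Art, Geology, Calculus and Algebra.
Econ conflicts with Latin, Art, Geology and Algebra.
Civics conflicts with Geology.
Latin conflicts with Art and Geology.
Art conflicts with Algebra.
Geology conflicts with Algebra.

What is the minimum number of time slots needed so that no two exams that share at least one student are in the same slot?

4

Biology, Econ, Art, Algebra pairwise conflict, so at least 4 time slots are needed.
Using 4 time slots: Biology=1, Econ=2, Civics=2, Latin=1, Art=3, Geology=3, Calculus=2, Algebra=4. No two conflicting exams share a time slot.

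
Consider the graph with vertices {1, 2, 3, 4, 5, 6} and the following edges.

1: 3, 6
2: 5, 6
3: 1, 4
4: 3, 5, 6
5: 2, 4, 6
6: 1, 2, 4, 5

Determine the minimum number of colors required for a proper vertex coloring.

4, 5, 6 are pairwise adjacent, so at least 3 colors are needed.
3 colors suffice: 1=blue, 2=green, 3=red, 4=green, 5=blue, 6=red. Every edge joins two different colors.

3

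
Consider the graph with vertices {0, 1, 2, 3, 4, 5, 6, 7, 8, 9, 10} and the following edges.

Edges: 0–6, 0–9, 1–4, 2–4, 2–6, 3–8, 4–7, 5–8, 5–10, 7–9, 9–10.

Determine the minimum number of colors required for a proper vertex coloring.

2

5 and 10 are adjacent, so at least 2 colors are needed.
2 colors suffice: color a → {3, 4, 5, 6, 9}; color b → {0, 1, 2, 7, 8, 10}. Each edge has distinct colors on its endpoints.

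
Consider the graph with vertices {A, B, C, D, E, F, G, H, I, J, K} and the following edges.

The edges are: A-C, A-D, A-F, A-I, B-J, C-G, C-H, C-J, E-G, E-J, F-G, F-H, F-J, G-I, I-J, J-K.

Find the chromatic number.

B and J are adjacent, so at least 2 colors are needed.
2 colors suffice: A=1, B=2, C=2, D=2, E=2, F=2, G=1, H=1, I=2, J=1, K=2. Each edge has distinct colors on its endpoints.

2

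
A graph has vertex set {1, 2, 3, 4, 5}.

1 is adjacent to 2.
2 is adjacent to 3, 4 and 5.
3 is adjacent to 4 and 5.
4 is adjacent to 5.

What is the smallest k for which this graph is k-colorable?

4

2, 3, 4, 5 form a clique, so at least 4 colors are needed.
4 colors suffice: 1=b, 2=a, 3=c, 4=b, 5=d. Each edge has distinct colors on its endpoints.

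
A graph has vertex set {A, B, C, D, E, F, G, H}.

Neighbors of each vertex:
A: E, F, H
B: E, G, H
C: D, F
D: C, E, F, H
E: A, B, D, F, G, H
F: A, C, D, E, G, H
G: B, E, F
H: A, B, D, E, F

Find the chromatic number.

D, E, F, H are pairwise adjacent (a clique of size 4), so at least 4 colors are needed.
4 colors suffice: color 1 → {B, F}; color 2 → {C, E}; color 3 → {G, H}; color 4 → {A, D}. Each edge has distinct colors on its endpoints.

4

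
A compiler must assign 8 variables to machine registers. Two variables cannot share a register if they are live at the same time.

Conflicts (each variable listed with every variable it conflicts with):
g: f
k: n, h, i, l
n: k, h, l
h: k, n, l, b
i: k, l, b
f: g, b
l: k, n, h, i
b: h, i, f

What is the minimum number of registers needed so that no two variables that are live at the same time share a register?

4

k, n, h, l pairwise conflict, so at least 4 registers are needed.
A valid assignment using 4 registers: g=2, k=2, n=4, h=1, i=1, f=1, l=3, b=2. Each listed conflict is separated.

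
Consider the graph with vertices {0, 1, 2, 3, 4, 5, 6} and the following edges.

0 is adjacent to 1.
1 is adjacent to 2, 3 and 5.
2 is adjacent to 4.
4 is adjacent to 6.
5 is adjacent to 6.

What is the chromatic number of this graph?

The cycle 2-1-5-6-4-2 has odd length 5, so it cannot be 2-colored; at least 3 colors are needed.
One proper 3-coloring: 0=b, 1=a, 2=b, 3=b, 4=a, 5=b, 6=c. Each edge has distinct colors on its endpoints.

3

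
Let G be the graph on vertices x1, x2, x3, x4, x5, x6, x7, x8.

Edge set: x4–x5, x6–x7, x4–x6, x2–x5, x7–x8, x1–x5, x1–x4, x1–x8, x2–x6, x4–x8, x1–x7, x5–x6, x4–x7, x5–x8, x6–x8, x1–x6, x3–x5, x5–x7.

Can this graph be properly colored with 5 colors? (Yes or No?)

No

x1, x4, x5, x6, x7, x8 form a clique, so at least 6 colors are needed.
So 5 colors are not enough.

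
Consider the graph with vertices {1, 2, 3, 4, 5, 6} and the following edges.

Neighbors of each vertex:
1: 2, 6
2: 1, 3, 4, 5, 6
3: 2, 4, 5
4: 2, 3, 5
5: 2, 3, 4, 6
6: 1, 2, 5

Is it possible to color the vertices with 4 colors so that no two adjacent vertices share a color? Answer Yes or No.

The chromatic number is 4. 2, 3, 4, 5 are pairwise adjacent (a clique of size 4), so at least 4 colors are needed.
4 colors suffice: color a → {2}; color b → {1, 5}; color c → {3, 6}; color d → {4}.
That is already a proper 4-coloring.

Yes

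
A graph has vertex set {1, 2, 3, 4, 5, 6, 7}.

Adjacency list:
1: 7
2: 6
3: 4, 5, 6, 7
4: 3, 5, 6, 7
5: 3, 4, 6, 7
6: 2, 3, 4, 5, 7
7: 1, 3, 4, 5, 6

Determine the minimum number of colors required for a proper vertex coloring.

5

3, 4, 5, 6, 7 are pairwise adjacent (a clique of size 5), so at least 5 colors are needed.
One proper 5-coloring: 1=red, 2=blue, 3=yellow, 4=green, 5=purple, 6=red, 7=blue. Each edge has distinct colors on its endpoints.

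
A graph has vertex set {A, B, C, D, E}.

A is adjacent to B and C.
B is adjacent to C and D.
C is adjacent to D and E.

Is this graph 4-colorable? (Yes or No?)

The chromatic number is 3. B, C, D are pairwise adjacent, so at least 3 colors are needed.
A valid assignment using 3 colors: A=3, B=2, C=1, D=3, E=2.
Since 4 ≥ 3, a proper 4-coloring certainly exists.

Yes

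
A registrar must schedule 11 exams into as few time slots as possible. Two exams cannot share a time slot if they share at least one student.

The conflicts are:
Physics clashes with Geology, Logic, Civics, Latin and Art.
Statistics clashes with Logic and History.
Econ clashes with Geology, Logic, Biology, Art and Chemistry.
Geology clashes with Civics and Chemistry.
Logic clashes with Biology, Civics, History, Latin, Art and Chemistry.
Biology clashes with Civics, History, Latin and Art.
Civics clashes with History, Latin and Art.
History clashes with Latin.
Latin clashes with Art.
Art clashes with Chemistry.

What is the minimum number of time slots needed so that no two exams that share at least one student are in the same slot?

Logic, Biology, Civics, History, Latin pairwise conflict, so at least 5 time slots are needed.
Using 5 time slots: Physics=4, Statistics=3, Econ=3, Geology=1, Logic=1, Biology=4, Civics=3, History=2, Latin=5, Art=2, Chemistry=4. Each listed conflict is separated.

5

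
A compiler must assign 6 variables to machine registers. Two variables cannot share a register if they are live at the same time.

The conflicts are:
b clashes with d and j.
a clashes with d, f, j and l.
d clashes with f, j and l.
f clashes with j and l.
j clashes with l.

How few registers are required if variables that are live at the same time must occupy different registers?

a, d, f, j, l all conflict with each other, so at least 5 registers are needed.
5 registers suffice: register 1 → {j}; register 2 → {d}; register 3 → {b, f}; register 4 → {l}; register 5 → {a}. No two conflicting variables share a register.

5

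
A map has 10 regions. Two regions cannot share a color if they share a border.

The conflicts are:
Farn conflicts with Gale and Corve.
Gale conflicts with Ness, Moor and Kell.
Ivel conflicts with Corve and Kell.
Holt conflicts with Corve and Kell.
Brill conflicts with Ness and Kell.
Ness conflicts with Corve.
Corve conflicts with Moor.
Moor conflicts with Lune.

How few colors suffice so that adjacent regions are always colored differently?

The cycle Gale-Ness-Corve-Holt-Kell-Gale has odd length 5, so it cannot be 2-colored; at least 3 colors are needed.
3 colors suffice: Farn=3, Gale=2, Ivel=2, Holt=2, Brill=2, Ness=3, Corve=1, Moor=3, Kell=1, Lune=1. Every pair that conflicts lands in different colors.

3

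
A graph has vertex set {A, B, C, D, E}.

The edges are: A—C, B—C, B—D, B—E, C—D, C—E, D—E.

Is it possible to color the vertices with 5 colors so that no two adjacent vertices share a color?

Yes

The chromatic number is 4. B, C, D, E are pairwise adjacent (a clique of size 4), so at least 4 colors are needed.
One proper 4-coloring: A=blue, B=blue, C=red, D=green, E=yellow.
Since 5 ≥ 4, a proper 5-coloring certainly exists.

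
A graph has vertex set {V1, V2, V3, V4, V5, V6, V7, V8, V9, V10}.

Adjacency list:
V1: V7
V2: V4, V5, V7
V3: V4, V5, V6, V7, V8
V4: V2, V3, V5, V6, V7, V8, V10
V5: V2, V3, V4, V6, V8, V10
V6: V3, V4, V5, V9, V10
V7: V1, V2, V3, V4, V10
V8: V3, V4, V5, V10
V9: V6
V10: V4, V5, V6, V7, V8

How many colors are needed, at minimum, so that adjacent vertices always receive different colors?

V3, V4, V5, V6 are mutually adjacent (a clique of size 4), so at least 4 colors are needed.
A valid assignment using 4 colors: V1=1, V2=3, V3=3, V4=1, V5=2, V6=4, V7=2, V8=4, V9=1, V10=3. Each edge has distinct colors on its endpoints.

4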